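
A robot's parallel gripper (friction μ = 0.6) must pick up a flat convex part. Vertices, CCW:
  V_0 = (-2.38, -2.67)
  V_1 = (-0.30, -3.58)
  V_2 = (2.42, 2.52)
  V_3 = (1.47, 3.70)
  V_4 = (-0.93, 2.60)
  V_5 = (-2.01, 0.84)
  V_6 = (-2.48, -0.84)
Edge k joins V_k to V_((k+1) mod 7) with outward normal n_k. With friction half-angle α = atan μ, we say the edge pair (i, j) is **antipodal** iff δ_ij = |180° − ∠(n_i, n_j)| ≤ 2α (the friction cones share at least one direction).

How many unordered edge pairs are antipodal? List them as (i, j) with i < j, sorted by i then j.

α = atan 0.6 = 30.96°;  2α = 61.93°
n_0 = (-0.4008, -0.9162)
n_1 = (+0.9133, -0.4072)
n_2 = (+0.7789, +0.6271)
n_3 = (-0.4167, +0.9091)
n_4 = (-0.8523, +0.5230)
n_5 = (-0.9630, +0.2694)
n_6 = (-0.9985, -0.0546)
  (0,1): δ = 90.40°  ·
  (0,2): δ = 27.53°  ✓
  (0,3): δ = 48.25°  ✓
  (0,4): δ = 82.09°  ·
  (0,5): δ = 98.00°  ·
  (0,6): δ = 116.76°  ·
  (1,2): δ = 117.13°  ·
  (1,3): δ = 41.34°  ✓
  (1,4): δ = 7.50°  ✓
  (1,5): δ = 8.40°  ✓
  (1,6): δ = 27.16°  ✓
  (2,3): δ = 104.21°  ·
  (2,4): δ = 70.37°  ·
  (2,5): δ = 54.47°  ✓
  (2,6): δ = 35.71°  ✓
  (3,4): δ = 146.16°  ·
  (3,5): δ = 130.25°  ·
  (3,6): δ = 111.50°  ·
  (4,5): δ = 164.09°  ·
  (4,6): δ = 145.34°  ·
  (5,6): δ = 161.24°  ·
antipodal pairs: 8

count = 8; pairs: (0,2), (0,3), (1,3), (1,4), (1,5), (1,6), (2,5), (2,6)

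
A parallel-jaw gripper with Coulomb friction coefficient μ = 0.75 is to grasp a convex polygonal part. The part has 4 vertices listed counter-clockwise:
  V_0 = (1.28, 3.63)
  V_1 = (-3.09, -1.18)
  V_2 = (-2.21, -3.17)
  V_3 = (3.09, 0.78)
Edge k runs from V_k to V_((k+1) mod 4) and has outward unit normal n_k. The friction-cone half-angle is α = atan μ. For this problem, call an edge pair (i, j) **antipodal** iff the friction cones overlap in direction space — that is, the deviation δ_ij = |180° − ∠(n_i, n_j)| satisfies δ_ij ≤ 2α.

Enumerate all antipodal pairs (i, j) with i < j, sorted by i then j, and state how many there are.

count = 2; pairs: (0,2), (1,3)

α = atan 0.75 = 36.87°;  2α = 73.74°
n_0 = (-0.7401, +0.6724)
n_1 = (-0.9146, -0.4044)
n_2 = (+0.5976, -0.8018)
n_3 = (+0.8441, +0.5361)
  (0,1): δ = 113.89°  ·
  (0,2): δ = 11.05°  ✓
  (0,3): δ = 74.68°  ·
  (1,2): δ = 77.16°  ·
  (1,3): δ = 8.56°  ✓
  (2,3): δ = 94.28°  ·
antipodal pairs: 2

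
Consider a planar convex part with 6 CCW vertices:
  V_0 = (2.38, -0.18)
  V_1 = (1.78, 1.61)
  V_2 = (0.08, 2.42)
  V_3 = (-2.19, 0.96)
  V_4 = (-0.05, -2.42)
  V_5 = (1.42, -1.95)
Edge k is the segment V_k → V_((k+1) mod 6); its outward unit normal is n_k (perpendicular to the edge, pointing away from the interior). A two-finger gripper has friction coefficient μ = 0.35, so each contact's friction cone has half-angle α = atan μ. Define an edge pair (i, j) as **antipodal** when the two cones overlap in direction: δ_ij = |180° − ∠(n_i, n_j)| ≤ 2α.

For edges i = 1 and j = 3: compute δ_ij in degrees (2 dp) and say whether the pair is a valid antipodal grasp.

α = atan 0.35 = 19.29°;  2α = 38.58°
edge 1: e_1 = (-1.70, +0.81);  n_1 = (+0.4301, +0.9028)
edge 3: e_3 = (+2.14, -3.38);  n_3 = (-0.8449, -0.5349)
∠(n_1, n_3) = 147.82°
δ = |180° − 147.82°| = 32.18°
32.18° ≤ 2α = 38.58°  →  valid

δ = 32.18°, valid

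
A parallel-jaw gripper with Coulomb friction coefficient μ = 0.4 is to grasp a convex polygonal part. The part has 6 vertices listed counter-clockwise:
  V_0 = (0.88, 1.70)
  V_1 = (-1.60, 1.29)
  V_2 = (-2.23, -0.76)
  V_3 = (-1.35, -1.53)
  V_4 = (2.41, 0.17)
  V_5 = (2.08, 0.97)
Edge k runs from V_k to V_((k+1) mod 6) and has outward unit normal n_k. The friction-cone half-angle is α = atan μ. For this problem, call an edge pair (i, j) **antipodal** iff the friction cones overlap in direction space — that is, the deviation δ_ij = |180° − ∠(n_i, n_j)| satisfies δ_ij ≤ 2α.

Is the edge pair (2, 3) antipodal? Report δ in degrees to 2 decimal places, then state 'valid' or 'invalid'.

α = atan 0.4 = 21.80°;  2α = 43.60°
edge 2: e_2 = (+0.88, -0.77);  n_2 = (-0.6585, -0.7526)
edge 3: e_3 = (+3.76, +1.70);  n_3 = (+0.4120, -0.9112)
∠(n_2, n_3) = 65.51°
δ = |180° − 65.51°| = 114.49°
114.49° > 2α = 43.60°  →  invalid

δ = 114.49°, invalid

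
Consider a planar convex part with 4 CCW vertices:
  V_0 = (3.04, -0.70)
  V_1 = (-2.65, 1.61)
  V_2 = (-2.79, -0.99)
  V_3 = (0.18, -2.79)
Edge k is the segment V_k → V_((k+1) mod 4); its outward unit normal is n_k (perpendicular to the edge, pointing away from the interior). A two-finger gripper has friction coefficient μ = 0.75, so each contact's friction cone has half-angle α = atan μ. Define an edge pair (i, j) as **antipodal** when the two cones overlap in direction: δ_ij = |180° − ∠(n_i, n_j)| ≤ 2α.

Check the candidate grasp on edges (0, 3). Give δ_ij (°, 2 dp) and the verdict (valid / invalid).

δ = 58.25°, valid

α = atan 0.75 = 36.87°;  2α = 73.74°
edge 0: e_0 = (-5.69, +2.31);  n_0 = (+0.3762, +0.9266)
edge 3: e_3 = (+2.86, +2.09);  n_3 = (+0.5900, -0.8074)
∠(n_0, n_3) = 121.75°
δ = |180° − 121.75°| = 58.25°
58.25° ≤ 2α = 73.74°  →  valid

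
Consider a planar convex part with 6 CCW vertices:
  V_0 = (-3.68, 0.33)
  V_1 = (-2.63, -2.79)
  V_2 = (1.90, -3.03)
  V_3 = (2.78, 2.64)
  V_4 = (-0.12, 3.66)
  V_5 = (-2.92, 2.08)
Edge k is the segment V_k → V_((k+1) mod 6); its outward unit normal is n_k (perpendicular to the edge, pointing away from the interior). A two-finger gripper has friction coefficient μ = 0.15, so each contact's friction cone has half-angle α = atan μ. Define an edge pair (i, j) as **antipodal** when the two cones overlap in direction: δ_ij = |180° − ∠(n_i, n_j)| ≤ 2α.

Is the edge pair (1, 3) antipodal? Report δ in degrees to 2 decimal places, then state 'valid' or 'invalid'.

δ = 16.35°, valid

α = atan 0.15 = 8.53°;  2α = 17.06°
edge 1: e_1 = (+4.53, -0.24);  n_1 = (-0.0529, -0.9986)
edge 3: e_3 = (-2.90, +1.02);  n_3 = (+0.3318, +0.9434)
∠(n_1, n_3) = 163.65°
δ = |180° − 163.65°| = 16.35°
16.35° ≤ 2α = 17.06°  →  valid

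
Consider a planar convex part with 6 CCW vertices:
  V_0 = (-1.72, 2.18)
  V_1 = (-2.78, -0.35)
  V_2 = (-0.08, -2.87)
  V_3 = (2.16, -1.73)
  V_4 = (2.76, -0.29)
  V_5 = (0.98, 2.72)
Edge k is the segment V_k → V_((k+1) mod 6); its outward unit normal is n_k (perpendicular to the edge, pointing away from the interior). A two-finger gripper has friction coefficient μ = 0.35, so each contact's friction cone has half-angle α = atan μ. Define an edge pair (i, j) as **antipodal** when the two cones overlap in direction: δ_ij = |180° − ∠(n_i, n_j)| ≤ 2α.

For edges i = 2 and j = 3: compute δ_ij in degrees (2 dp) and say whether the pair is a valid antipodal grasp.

α = atan 0.35 = 19.29°;  2α = 38.58°
edge 2: e_2 = (+2.24, +1.14);  n_2 = (+0.4536, -0.8912)
edge 3: e_3 = (+0.60, +1.44);  n_3 = (+0.9231, -0.3846)
∠(n_2, n_3) = 40.41°
δ = |180° − 40.41°| = 139.59°
139.59° > 2α = 38.58°  →  invalid

δ = 139.59°, invalid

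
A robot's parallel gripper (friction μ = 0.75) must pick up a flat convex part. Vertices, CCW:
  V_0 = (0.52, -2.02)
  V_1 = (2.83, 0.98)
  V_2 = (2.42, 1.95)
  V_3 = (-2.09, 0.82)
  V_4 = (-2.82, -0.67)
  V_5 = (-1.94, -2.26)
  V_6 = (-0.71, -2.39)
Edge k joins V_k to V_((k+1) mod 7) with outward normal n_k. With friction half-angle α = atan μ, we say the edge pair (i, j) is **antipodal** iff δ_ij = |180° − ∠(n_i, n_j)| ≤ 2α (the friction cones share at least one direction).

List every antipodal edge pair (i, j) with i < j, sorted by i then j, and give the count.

α = atan 0.75 = 36.87°;  2α = 73.74°
n_0 = (+0.7923, -0.6101)
n_1 = (+0.9211, +0.3893)
n_2 = (-0.2430, +0.9700)
n_3 = (-0.8980, +0.4400)
n_4 = (-0.8749, -0.4842)
n_5 = (-0.1051, -0.9945)
n_6 = (+0.2881, -0.9576)
  (0,1): δ = 119.49°  ·
  (0,2): δ = 38.34°  ✓
  (0,3): δ = 11.49°  ✓
  (0,4): δ = 66.56°  ✓
  (0,5): δ = 121.56°  ·
  (0,6): δ = 144.34°  ·
  (1,2): δ = 98.85°  ·
  (1,3): δ = 49.01°  ✓
  (1,4): δ = 6.05°  ✓
  (1,5): δ = 61.05°  ✓
  (1,6): δ = 83.83°  ·
  (2,3): δ = 130.17°  ·
  (2,4): δ = 75.10°  ·
  (2,5): δ = 20.10°  ✓
  (2,6): δ = 2.68°  ✓
  (3,4): δ = 124.94°  ·
  (3,5): δ = 69.93°  ✓
  (3,6): δ = 47.16°  ✓
  (4,5): δ = 125.00°  ·
  (4,6): δ = 102.22°  ·
  (5,6): δ = 157.22°  ·
antipodal pairs: 10

count = 10; pairs: (0,2), (0,3), (0,4), (1,3), (1,4), (1,5), (2,5), (2,6), (3,5), (3,6)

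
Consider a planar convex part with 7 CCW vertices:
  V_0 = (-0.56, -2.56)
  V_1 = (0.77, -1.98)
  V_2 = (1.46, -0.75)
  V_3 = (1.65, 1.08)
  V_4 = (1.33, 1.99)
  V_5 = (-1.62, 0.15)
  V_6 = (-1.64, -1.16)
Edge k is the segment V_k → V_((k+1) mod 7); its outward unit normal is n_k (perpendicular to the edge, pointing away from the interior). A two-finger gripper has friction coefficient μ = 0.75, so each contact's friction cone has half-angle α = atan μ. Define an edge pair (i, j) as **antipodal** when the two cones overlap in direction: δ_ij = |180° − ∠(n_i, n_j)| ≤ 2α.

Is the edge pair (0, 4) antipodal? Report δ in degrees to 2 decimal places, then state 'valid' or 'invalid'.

α = atan 0.75 = 36.87°;  2α = 73.74°
edge 0: e_0 = (+1.33, +0.58);  n_0 = (+0.3997, -0.9166)
edge 4: e_4 = (-2.95, -1.84);  n_4 = (-0.5292, +0.8485)
∠(n_0, n_4) = 171.61°
δ = |180° − 171.61°| = 8.39°
8.39° ≤ 2α = 73.74°  →  valid

δ = 8.39°, valid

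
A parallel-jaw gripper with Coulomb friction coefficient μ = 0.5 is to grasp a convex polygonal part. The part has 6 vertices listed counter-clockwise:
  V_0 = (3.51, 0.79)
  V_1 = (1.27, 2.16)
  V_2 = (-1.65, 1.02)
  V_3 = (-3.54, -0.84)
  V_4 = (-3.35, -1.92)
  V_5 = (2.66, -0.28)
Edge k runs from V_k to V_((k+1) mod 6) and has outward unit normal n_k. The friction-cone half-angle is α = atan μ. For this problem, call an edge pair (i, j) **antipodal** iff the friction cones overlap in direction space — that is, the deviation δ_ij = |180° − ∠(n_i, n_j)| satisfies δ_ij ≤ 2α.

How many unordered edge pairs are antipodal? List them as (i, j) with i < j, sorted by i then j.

α = atan 0.5 = 26.57°;  2α = 53.13°
n_0 = (+0.5218, +0.8531)
n_1 = (-0.3637, +0.9315)
n_2 = (-0.7014, +0.7127)
n_3 = (-0.9849, -0.1733)
n_4 = (+0.2633, -0.9647)
n_5 = (+0.7830, -0.6220)
  (0,1): δ = 127.22°  ·
  (0,2): δ = 104.01°  ·
  (0,3): δ = 48.57°  ✓
  (0,4): δ = 46.71°  ✓
  (0,5): δ = 82.99°  ·
  (1,2): δ = 156.78°  ·
  (1,3): δ = 101.35°  ·
  (1,4): δ = 6.06°  ✓
  (1,5): δ = 30.21°  ✓
  (2,3): δ = 124.56°  ·
  (2,4): δ = 29.28°  ✓
  (2,5): δ = 6.99°  ✓
  (3,4): δ = 84.71°  ·
  (3,5): δ = 48.44°  ✓
  (4,5): δ = 143.73°  ·
antipodal pairs: 7

count = 7; pairs: (0,3), (0,4), (1,4), (1,5), (2,4), (2,5), (3,5)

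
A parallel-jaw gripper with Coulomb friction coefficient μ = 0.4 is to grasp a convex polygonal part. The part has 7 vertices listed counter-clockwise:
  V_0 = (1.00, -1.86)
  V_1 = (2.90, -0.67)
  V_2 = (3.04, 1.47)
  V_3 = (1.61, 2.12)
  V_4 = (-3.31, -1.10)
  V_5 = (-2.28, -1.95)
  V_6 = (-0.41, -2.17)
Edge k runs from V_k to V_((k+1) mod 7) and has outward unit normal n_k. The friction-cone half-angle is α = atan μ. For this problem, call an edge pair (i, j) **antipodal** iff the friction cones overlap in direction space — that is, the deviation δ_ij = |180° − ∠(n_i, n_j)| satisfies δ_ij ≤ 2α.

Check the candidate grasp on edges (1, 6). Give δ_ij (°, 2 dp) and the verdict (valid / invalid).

δ = 106.14°, invalid

α = atan 0.4 = 21.80°;  2α = 43.60°
edge 1: e_1 = (+0.14, +2.14);  n_1 = (+0.9979, -0.0653)
edge 6: e_6 = (+1.41, +0.31);  n_6 = (+0.2147, -0.9767)
∠(n_1, n_6) = 73.86°
δ = |180° − 73.86°| = 106.14°
106.14° > 2α = 43.60°  →  invalid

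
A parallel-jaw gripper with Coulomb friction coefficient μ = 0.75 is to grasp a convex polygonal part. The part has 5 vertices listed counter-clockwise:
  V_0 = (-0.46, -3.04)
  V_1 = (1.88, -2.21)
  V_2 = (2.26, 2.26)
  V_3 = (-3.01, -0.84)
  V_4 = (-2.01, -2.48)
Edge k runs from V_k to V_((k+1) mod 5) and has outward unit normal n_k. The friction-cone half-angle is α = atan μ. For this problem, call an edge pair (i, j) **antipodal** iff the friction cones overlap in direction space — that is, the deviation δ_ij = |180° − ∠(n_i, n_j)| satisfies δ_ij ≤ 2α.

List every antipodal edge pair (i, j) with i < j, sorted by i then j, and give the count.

α = atan 0.75 = 36.87°;  2α = 73.74°
n_0 = (+0.3343, -0.9425)
n_1 = (+0.9964, -0.0847)
n_2 = (-0.5070, +0.8619)
n_3 = (-0.8538, -0.5206)
n_4 = (-0.3398, -0.9405)
  (0,1): δ = 114.39°  ·
  (0,2): δ = 10.94°  ✓
  (0,3): δ = 101.84°  ·
  (0,4): δ = 140.61°  ·
  (1,2): δ = 54.68°  ✓
  (1,3): δ = 36.23°  ✓
  (1,4): δ = 74.99°  ·
  (2,3): δ = 89.09°  ·
  (2,4): δ = 50.33°  ✓
  (3,4): δ = 141.24°  ·
antipodal pairs: 4

count = 4; pairs: (0,2), (1,2), (1,3), (2,4)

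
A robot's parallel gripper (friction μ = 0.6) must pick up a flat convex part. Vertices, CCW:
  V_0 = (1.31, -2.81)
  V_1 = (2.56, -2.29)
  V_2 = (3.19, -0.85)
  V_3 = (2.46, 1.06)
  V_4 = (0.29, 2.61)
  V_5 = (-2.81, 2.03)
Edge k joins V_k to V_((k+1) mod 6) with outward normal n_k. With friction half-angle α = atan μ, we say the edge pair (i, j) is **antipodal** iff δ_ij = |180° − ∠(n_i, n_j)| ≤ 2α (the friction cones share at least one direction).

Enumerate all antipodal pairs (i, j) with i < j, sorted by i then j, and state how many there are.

α = atan 0.6 = 30.96°;  2α = 61.93°
n_0 = (+0.3841, -0.9233)
n_1 = (+0.9162, -0.4008)
n_2 = (+0.9341, +0.3570)
n_3 = (+0.5812, +0.8137)
n_4 = (-0.1839, +0.9829)
n_5 = (-0.7615, -0.6482)
  (0,1): δ = 136.22°  ·
  (0,2): δ = 91.67°  ·
  (0,3): δ = 58.12°  ✓
  (0,4): δ = 11.99°  ✓
  (0,5): δ = 107.82°  ·
  (1,2): δ = 135.45°  ·
  (1,3): δ = 101.91°  ·
  (1,4): δ = 55.77°  ✓
  (1,5): δ = 64.04°  ·
  (2,3): δ = 146.45°  ·
  (2,4): δ = 100.32°  ·
  (2,5): δ = 19.49°  ✓
  (3,4): δ = 133.86°  ·
  (3,5): δ = 14.06°  ✓
  (4,5): δ = 60.19°  ✓
antipodal pairs: 6

count = 6; pairs: (0,3), (0,4), (1,4), (2,5), (3,5), (4,5)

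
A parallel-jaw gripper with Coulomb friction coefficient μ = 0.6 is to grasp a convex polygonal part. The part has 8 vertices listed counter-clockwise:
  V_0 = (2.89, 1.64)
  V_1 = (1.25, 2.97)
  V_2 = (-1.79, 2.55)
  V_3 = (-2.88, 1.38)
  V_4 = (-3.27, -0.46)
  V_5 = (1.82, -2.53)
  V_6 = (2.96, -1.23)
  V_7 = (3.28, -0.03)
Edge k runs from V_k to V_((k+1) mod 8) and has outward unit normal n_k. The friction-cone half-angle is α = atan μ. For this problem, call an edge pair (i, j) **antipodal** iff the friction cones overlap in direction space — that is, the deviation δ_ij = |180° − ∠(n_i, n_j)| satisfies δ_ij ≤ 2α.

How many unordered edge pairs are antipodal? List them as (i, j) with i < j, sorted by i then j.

count = 10; pairs: (0,4), (1,4), (1,5), (2,5), (2,6), (2,7), (3,5), (3,6), (3,7), (4,7)

α = atan 0.6 = 30.96°;  2α = 61.93°
n_0 = (+0.6299, +0.7767)
n_1 = (-0.1369, +0.9906)
n_2 = (-0.7317, +0.6816)
n_3 = (-0.9783, +0.2074)
n_4 = (-0.3767, -0.9263)
n_5 = (+0.7519, -0.6593)
n_6 = (+0.9662, -0.2577)
n_7 = (+0.9738, +0.2274)
  (0,1): δ = 133.09°  ·
  (0,2): δ = 93.93°  ·
  (0,3): δ = 62.93°  ·
  (0,4): δ = 16.91°  ✓
  (0,5): δ = 87.79°  ·
  (0,6): δ = 114.11°  ·
  (0,7): δ = 142.19°  ·
  (1,2): δ = 140.84°  ·
  (1,3): δ = 109.83°  ·
  (1,4): δ = 30.00°  ✓
  (1,5): δ = 40.89°  ✓
  (1,6): δ = 67.20°  ·
  (1,7): δ = 95.28°  ·
  (2,3): δ = 148.99°  ·
  (2,4): δ = 69.16°  ·
  (2,5): δ = 1.72°  ✓
  (2,6): δ = 28.04°  ✓
  (2,7): δ = 56.12°  ✓
  (3,4): δ = 100.16°  ·
  (3,5): δ = 29.28°  ✓
  (3,6): δ = 2.96°  ✓
  (3,7): δ = 25.11°  ✓
  (4,5): δ = 109.12°  ·
  (4,6): δ = 82.80°  ·
  (4,7): δ = 54.72°  ✓
  (5,6): δ = 153.68°  ·
  (5,7): δ = 125.61°  ·
  (6,7): δ = 151.92°  ·
antipodal pairs: 10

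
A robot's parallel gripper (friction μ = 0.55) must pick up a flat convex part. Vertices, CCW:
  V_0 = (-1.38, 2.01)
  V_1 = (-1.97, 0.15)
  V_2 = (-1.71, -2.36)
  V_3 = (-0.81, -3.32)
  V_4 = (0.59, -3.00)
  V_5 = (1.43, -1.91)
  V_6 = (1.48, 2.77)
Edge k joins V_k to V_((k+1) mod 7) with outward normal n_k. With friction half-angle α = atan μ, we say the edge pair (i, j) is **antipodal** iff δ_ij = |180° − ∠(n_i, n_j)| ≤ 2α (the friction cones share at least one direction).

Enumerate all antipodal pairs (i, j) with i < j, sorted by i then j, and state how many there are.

α = atan 0.55 = 28.81°;  2α = 57.62°
n_0 = (-0.9532, +0.3024)
n_1 = (-0.9947, -0.1030)
n_2 = (-0.7295, -0.6839)
n_3 = (+0.2228, -0.9749)
n_4 = (+0.7921, -0.6104)
n_5 = (+0.9999, -0.0107)
n_6 = (-0.2568, +0.9665)
  (0,1): δ = 156.49°  ·
  (0,2): δ = 119.25°  ·
  (0,3): δ = 59.53°  ·
  (0,4): δ = 20.02°  ✓
  (0,5): δ = 16.99°  ✓
  (0,6): δ = 122.48°  ·
  (1,2): δ = 142.76°  ·
  (1,3): δ = 83.04°  ·
  (1,4): δ = 43.53°  ✓
  (1,5): δ = 6.53°  ✓
  (1,6): δ = 98.97°  ·
  (2,3): δ = 120.28°  ·
  (2,4): δ = 80.77°  ·
  (2,5): δ = 43.76°  ✓
  (2,6): δ = 61.73°  ·
  (3,4): δ = 140.49°  ·
  (3,5): δ = 103.49°  ·
  (3,6): δ = 2.01°  ✓
  (4,5): δ = 142.99°  ·
  (4,6): δ = 37.50°  ✓
  (5,6): δ = 74.51°  ·
antipodal pairs: 7

count = 7; pairs: (0,4), (0,5), (1,4), (1,5), (2,5), (3,6), (4,6)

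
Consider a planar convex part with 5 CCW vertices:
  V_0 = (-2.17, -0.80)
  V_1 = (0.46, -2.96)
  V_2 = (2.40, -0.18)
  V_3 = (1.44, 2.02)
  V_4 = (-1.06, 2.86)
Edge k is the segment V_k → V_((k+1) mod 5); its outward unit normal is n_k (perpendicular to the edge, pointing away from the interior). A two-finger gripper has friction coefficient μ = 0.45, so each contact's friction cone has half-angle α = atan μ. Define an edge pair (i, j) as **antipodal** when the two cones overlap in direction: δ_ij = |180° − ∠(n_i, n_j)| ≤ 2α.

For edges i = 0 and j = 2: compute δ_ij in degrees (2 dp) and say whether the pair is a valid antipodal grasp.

α = atan 0.45 = 24.23°;  2α = 48.46°
edge 0: e_0 = (+2.63, -2.16);  n_0 = (-0.6347, -0.7728)
edge 2: e_2 = (-0.96, +2.20);  n_2 = (+0.9165, +0.3999)
∠(n_0, n_2) = 152.97°
δ = |180° − 152.97°| = 27.03°
27.03° ≤ 2α = 48.46°  →  valid

δ = 27.03°, valid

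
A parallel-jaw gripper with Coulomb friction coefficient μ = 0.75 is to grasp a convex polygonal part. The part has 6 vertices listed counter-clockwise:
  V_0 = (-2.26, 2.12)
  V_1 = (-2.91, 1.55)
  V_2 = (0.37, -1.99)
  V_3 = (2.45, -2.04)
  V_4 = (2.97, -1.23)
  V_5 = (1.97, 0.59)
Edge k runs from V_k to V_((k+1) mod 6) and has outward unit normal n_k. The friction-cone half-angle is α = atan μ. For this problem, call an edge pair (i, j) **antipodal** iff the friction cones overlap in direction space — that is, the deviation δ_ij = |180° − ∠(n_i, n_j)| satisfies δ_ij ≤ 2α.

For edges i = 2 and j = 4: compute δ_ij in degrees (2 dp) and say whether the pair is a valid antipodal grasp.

α = atan 0.75 = 36.87°;  2α = 73.74°
edge 2: e_2 = (+2.08, -0.05);  n_2 = (-0.0240, -0.9997)
edge 4: e_4 = (-1.00, +1.82);  n_4 = (+0.8764, +0.4815)
∠(n_2, n_4) = 120.16°
δ = |180° − 120.16°| = 59.84°
59.84° ≤ 2α = 73.74°  →  valid

δ = 59.84°, valid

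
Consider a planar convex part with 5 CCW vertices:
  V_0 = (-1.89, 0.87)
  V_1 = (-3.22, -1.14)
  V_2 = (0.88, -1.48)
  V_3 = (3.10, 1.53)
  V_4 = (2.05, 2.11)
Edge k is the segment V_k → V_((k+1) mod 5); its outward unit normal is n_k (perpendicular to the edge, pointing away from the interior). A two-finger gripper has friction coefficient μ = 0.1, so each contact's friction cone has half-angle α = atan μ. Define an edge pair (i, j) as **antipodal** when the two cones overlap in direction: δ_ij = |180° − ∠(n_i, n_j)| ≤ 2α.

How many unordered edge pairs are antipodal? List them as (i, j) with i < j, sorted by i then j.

α = atan 0.1 = 5.71°;  2α = 11.42°
n_0 = (-0.8340, +0.5518)
n_1 = (-0.0826, -0.9966)
n_2 = (+0.8048, -0.5936)
n_3 = (+0.4835, +0.8753)
n_4 = (-0.3002, +0.9539)
  (0,1): δ = 61.25°  ·
  (0,2): δ = 2.92°  ✓
  (0,3): δ = 94.58°  ·
  (0,4): δ = 140.96°  ·
  (1,2): δ = 121.67°  ·
  (1,3): δ = 24.17°  ·
  (1,4): δ = 22.21°  ·
  (2,3): δ = 82.51°  ·
  (2,4): δ = 36.12°  ·
  (3,4): δ = 133.61°  ·
antipodal pairs: 1

count = 1; pairs: (0,2)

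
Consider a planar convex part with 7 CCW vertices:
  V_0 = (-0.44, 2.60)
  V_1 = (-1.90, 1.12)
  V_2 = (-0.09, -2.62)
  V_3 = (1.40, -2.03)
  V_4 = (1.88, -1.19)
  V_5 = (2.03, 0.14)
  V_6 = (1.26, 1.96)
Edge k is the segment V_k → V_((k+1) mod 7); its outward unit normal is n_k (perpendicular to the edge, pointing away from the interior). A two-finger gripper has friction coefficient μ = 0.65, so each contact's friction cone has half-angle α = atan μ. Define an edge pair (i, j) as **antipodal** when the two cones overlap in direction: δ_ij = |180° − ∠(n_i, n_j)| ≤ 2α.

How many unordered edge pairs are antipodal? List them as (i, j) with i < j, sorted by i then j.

α = atan 0.65 = 33.02°;  2α = 66.05°
n_0 = (-0.7119, +0.7023)
n_1 = (-0.9001, -0.4356)
n_2 = (+0.3682, -0.9298)
n_3 = (+0.8682, -0.4961)
n_4 = (+0.9937, -0.1121)
n_5 = (+0.9210, +0.3896)
n_6 = (+0.3523, +0.9359)
  (0,1): δ = 109.56°  ·
  (0,2): δ = 23.79°  ✓
  (0,3): δ = 14.87°  ✓
  (0,4): δ = 38.18°  ✓
  (0,5): δ = 67.54°  ·
  (0,6): δ = 113.98°  ·
  (1,2): δ = 94.22°  ·
  (1,3): δ = 55.57°  ✓
  (1,4): δ = 32.26°  ✓
  (1,5): δ = 2.89°  ✓
  (1,6): δ = 43.55°  ✓
  (2,3): δ = 141.35°  ·
  (2,4): δ = 118.04°  ·
  (2,5): δ = 88.67°  ·
  (2,6): δ = 42.23°  ✓
  (3,4): δ = 156.69°  ·
  (3,5): δ = 127.32°  ·
  (3,6): δ = 80.88°  ·
  (4,5): δ = 150.63°  ·
  (4,6): δ = 104.20°  ·
  (5,6): δ = 133.56°  ·
antipodal pairs: 8

count = 8; pairs: (0,2), (0,3), (0,4), (1,3), (1,4), (1,5), (1,6), (2,6)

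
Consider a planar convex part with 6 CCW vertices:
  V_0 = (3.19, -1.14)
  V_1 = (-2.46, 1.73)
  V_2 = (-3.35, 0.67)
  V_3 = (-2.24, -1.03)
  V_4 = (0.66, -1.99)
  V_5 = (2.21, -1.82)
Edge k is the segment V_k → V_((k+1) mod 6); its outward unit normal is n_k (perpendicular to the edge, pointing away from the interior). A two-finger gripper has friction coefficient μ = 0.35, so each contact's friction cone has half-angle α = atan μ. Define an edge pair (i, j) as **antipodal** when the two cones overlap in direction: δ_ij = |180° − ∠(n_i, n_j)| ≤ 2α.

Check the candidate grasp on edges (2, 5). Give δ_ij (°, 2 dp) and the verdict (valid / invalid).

α = atan 0.35 = 19.29°;  2α = 38.58°
edge 2: e_2 = (+1.11, -1.70);  n_2 = (-0.8373, -0.5467)
edge 5: e_5 = (+0.98, +0.68);  n_5 = (+0.5701, -0.8216)
∠(n_2, n_5) = 91.61°
δ = |180° − 91.61°| = 88.39°
88.39° > 2α = 38.58°  →  invalid

δ = 88.39°, invalid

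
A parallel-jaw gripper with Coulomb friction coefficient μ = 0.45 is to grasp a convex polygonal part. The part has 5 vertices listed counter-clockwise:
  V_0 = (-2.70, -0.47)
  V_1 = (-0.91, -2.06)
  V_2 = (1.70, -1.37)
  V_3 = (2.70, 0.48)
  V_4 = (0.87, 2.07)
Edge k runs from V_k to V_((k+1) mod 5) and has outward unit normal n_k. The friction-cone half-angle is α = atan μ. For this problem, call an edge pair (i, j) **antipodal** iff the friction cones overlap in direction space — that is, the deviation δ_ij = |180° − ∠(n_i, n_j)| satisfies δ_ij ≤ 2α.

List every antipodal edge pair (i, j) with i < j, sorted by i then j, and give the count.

α = atan 0.45 = 24.23°;  2α = 48.46°
n_0 = (-0.6641, -0.7476)
n_1 = (+0.2556, -0.9668)
n_2 = (+0.8797, -0.4755)
n_3 = (+0.6559, +0.7549)
n_4 = (-0.5797, +0.8148)
  (0,1): δ = 123.58°  ·
  (0,2): δ = 76.78°  ·
  (0,3): δ = 0.63°  ✓
  (0,4): δ = 77.04°  ·
  (1,2): δ = 133.20°  ·
  (1,3): δ = 55.79°  ·
  (1,4): δ = 20.62°  ✓
  (2,3): δ = 102.59°  ·
  (2,4): δ = 26.18°  ✓
  (3,4): δ = 103.58°  ·
antipodal pairs: 3

count = 3; pairs: (0,3), (1,4), (2,4)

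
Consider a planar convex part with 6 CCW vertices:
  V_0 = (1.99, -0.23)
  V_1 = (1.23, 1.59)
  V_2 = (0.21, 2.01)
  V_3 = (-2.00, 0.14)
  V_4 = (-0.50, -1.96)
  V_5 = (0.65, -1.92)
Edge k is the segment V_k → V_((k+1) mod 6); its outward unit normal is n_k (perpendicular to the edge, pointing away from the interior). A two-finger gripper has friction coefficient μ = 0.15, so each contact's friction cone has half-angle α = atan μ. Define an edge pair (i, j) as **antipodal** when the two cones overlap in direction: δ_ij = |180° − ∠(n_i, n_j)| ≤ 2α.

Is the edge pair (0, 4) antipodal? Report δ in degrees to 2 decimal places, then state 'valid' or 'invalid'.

α = atan 0.15 = 8.53°;  2α = 17.06°
edge 0: e_0 = (-0.76, +1.82);  n_0 = (+0.9228, +0.3853)
edge 4: e_4 = (+1.15, +0.04);  n_4 = (+0.0348, -0.9994)
∠(n_0, n_4) = 110.67°
δ = |180° − 110.67°| = 69.33°
69.33° > 2α = 17.06°  →  invalid

δ = 69.33°, invalid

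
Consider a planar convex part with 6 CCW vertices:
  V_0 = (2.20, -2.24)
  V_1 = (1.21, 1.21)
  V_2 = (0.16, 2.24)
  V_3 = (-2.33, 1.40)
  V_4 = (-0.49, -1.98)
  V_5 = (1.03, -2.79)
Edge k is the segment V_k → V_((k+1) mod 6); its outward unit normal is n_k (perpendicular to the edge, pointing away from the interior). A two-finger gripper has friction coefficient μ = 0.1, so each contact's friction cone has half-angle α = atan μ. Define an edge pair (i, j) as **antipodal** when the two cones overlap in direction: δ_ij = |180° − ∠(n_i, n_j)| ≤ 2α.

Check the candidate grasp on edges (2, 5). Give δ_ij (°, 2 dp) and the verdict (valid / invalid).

δ = 6.54°, valid

α = atan 0.1 = 5.71°;  2α = 11.42°
edge 2: e_2 = (-2.49, -0.84);  n_2 = (-0.3197, +0.9475)
edge 5: e_5 = (+1.17, +0.55);  n_5 = (+0.4254, -0.9050)
∠(n_2, n_5) = 173.46°
δ = |180° − 173.46°| = 6.54°
6.54° ≤ 2α = 11.42°  →  valid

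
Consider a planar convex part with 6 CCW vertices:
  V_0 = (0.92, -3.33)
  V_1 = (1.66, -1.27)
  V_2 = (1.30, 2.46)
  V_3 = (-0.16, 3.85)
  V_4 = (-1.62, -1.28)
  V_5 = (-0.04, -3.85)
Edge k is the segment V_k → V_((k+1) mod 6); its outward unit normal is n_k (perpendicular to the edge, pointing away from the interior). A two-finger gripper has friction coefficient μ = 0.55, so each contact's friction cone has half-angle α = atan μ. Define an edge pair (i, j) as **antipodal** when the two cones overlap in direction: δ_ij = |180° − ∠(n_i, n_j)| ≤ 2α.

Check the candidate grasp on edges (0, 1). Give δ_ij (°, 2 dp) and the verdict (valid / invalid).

δ = 154.73°, invalid

α = atan 0.55 = 28.81°;  2α = 57.62°
edge 0: e_0 = (+0.74, +2.06);  n_0 = (+0.9411, -0.3381)
edge 1: e_1 = (-0.36, +3.73);  n_1 = (+0.9954, +0.0961)
∠(n_0, n_1) = 25.27°
δ = |180° − 25.27°| = 154.73°
154.73° > 2α = 57.62°  →  invalid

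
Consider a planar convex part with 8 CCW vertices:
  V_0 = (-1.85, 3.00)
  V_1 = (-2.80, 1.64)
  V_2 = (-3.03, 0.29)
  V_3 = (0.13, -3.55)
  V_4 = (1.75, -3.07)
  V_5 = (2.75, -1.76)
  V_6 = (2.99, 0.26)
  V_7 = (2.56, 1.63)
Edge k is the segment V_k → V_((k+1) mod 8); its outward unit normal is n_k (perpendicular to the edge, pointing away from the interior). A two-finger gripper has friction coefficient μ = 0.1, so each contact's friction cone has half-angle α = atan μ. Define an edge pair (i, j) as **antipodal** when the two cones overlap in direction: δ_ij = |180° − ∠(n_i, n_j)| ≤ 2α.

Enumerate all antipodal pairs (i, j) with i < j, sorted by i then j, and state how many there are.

count = 2; pairs: (0,4), (1,5)

α = atan 0.1 = 5.71°;  2α = 11.42°
n_0 = (-0.8198, +0.5727)
n_1 = (-0.9858, +0.1680)
n_2 = (-0.7722, -0.6354)
n_3 = (+0.2841, -0.9588)
n_4 = (+0.7949, -0.6068)
n_5 = (+0.9930, -0.1180)
n_6 = (+0.9541, +0.2995)
n_7 = (+0.2967, +0.9550)
  (0,1): δ = 154.73°  ·
  (0,2): δ = 105.61°  ·
  (0,3): δ = 38.56°  ·
  (0,4): δ = 2.42°  ✓
  (0,5): δ = 28.16°  ·
  (0,6): δ = 52.36°  ·
  (0,7): δ = 107.68°  ·
  (1,2): δ = 130.88°  ·
  (1,3): δ = 63.83°  ·
  (1,4): δ = 27.69°  ·
  (1,5): δ = 2.89°  ✓
  (1,6): δ = 27.09°  ·
  (1,7): δ = 82.41°  ·
  (2,3): δ = 112.95°  ·
  (2,4): δ = 76.81°  ·
  (2,5): δ = 46.23°  ·
  (2,6): δ = 22.03°  ·
  (2,7): δ = 33.29°  ·
  (3,4): δ = 143.86°  ·
  (3,5): δ = 113.28°  ·
  (3,6): δ = 89.08°  ·
  (3,7): δ = 33.76°  ·
  (4,5): δ = 149.42°  ·
  (4,6): δ = 125.22°  ·
  (4,7): δ = 69.90°  ·
  (5,6): δ = 155.80°  ·
  (5,7): δ = 100.48°  ·
  (6,7): δ = 124.68°  ·
antipodal pairs: 2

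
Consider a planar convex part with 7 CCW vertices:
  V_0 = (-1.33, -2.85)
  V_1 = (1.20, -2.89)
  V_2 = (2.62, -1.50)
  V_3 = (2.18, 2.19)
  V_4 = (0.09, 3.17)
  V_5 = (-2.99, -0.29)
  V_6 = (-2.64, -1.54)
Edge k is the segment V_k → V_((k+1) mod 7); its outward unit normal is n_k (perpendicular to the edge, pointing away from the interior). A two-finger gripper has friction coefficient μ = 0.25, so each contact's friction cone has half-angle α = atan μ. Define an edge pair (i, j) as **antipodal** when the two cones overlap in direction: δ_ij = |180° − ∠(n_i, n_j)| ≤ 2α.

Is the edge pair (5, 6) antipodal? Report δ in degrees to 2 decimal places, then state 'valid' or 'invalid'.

α = atan 0.25 = 14.04°;  2α = 28.07°
edge 5: e_5 = (+0.35, -1.25);  n_5 = (-0.9630, -0.2696)
edge 6: e_6 = (+1.31, -1.31);  n_6 = (-0.7071, -0.7071)
∠(n_5, n_6) = 29.36°
δ = |180° − 29.36°| = 150.64°
150.64° > 2α = 28.07°  →  invalid

δ = 150.64°, invalid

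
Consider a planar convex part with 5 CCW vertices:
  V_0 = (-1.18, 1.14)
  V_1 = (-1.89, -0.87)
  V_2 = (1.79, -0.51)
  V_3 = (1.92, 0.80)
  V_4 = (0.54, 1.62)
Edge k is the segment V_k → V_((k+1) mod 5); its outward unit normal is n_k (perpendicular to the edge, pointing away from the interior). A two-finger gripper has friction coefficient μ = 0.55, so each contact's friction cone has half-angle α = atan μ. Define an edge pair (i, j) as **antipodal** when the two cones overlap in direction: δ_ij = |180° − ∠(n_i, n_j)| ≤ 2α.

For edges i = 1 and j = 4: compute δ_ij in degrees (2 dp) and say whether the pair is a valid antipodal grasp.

δ = 10.01°, valid

α = atan 0.55 = 28.81°;  2α = 57.62°
edge 1: e_1 = (+3.68, +0.36);  n_1 = (+0.0974, -0.9952)
edge 4: e_4 = (-1.72, -0.48);  n_4 = (-0.2688, +0.9632)
∠(n_1, n_4) = 169.99°
δ = |180° − 169.99°| = 10.01°
10.01° ≤ 2α = 57.62°  →  valid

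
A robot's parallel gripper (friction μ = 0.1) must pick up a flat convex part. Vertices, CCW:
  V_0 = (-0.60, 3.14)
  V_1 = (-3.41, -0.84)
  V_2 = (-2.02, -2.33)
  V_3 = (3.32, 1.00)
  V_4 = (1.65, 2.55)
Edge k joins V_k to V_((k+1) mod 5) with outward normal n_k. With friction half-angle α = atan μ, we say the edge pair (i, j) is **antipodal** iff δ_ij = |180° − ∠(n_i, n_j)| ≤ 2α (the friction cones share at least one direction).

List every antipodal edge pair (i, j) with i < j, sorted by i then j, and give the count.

count = 1; pairs: (1,3)

α = atan 0.1 = 5.71°;  2α = 11.42°
n_0 = (-0.8169, +0.5768)
n_1 = (-0.7312, -0.6821)
n_2 = (+0.5291, -0.8485)
n_3 = (+0.6803, +0.7329)
n_4 = (+0.2536, +0.9673)
  (0,1): δ = 101.77°  ·
  (0,2): δ = 22.83°  ·
  (0,3): δ = 82.36°  ·
  (0,4): δ = 110.53°  ·
  (1,2): δ = 101.06°  ·
  (1,3): δ = 4.12°  ✓
  (1,4): δ = 32.30°  ·
  (2,3): δ = 74.81°  ·
  (2,4): δ = 46.64°  ·
  (3,4): δ = 151.83°  ·
antipodal pairs: 1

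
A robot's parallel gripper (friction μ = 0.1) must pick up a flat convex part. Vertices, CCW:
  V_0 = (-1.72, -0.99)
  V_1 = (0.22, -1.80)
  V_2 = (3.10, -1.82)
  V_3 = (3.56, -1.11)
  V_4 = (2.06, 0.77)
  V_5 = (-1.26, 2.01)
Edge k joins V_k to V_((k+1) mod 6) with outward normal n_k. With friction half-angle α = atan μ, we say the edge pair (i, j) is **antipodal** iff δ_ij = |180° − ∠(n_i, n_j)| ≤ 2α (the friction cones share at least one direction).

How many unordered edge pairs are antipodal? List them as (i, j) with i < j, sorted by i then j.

count = 1; pairs: (0,4)

α = atan 0.1 = 5.71°;  2α = 11.42°
n_0 = (-0.3853, -0.9228)
n_1 = (-0.0069, -1.0000)
n_2 = (+0.8393, -0.5437)
n_3 = (+0.7817, +0.6237)
n_4 = (+0.3499, +0.9368)
n_5 = (-0.9884, +0.1516)
  (0,1): δ = 157.74°  ·
  (0,2): δ = 100.28°  ·
  (0,3): δ = 28.75°  ·
  (0,4): δ = 2.18°  ✓
  (0,5): δ = 103.94°  ·
  (1,2): δ = 122.54°  ·
  (1,3): δ = 51.02°  ·
  (1,4): δ = 20.08°  ·
  (1,5): δ = 81.68°  ·
  (2,3): δ = 108.48°  ·
  (2,4): δ = 77.54°  ·
  (2,5): δ = 24.22°  ·
  (3,4): δ = 149.07°  ·
  (3,5): δ = 47.30°  ·
  (4,5): δ = 78.24°  ·
antipodal pairs: 1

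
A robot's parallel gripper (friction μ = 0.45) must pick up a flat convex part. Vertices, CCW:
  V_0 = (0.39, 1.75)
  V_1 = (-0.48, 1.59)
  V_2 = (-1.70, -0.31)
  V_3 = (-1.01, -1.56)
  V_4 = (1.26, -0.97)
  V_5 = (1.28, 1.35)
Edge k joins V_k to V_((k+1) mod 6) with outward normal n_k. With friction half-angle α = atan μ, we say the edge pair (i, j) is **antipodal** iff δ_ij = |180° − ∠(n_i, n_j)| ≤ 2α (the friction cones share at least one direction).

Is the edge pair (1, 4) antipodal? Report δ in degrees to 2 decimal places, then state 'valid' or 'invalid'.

α = atan 0.45 = 24.23°;  2α = 48.46°
edge 1: e_1 = (-1.22, -1.90);  n_1 = (-0.8415, +0.5403)
edge 4: e_4 = (+0.02, +2.32);  n_4 = (+1.0000, -0.0086)
∠(n_1, n_4) = 147.79°
δ = |180° − 147.79°| = 32.21°
32.21° ≤ 2α = 48.46°  →  valid

δ = 32.21°, valid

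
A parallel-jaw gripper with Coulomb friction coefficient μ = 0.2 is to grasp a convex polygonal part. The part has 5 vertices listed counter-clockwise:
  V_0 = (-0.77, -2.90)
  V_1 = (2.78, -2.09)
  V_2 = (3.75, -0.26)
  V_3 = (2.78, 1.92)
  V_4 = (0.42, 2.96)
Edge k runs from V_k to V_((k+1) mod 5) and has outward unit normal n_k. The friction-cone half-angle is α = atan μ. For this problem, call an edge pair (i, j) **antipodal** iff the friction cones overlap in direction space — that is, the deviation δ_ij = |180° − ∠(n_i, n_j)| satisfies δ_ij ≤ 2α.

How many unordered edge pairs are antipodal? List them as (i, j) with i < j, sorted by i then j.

α = atan 0.2 = 11.31°;  2α = 22.62°
n_0 = (+0.2225, -0.9749)
n_1 = (+0.8836, -0.4683)
n_2 = (+0.9136, +0.4065)
n_3 = (+0.4033, +0.9151)
n_4 = (-0.9800, +0.1990)
  (0,1): δ = 130.78°  ·
  (0,2): δ = 78.87°  ·
  (0,3): δ = 36.64°  ·
  (0,4): δ = 65.67°  ·
  (1,2): δ = 128.09°  ·
  (1,3): δ = 85.86°  ·
  (1,4): δ = 16.45°  ✓
  (2,3): δ = 137.77°  ·
  (2,4): δ = 35.47°  ·
  (3,4): δ = 77.70°  ·
antipodal pairs: 1

count = 1; pairs: (1,4)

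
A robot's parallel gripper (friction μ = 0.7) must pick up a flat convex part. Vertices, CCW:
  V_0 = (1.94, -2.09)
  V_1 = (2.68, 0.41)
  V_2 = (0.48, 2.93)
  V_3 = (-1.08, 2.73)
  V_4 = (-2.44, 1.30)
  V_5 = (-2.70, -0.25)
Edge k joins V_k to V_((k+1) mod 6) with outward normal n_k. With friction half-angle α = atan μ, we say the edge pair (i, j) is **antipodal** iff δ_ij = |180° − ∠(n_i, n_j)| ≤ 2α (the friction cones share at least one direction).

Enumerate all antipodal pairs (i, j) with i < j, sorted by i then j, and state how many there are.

count = 7; pairs: (0,2), (0,3), (0,4), (1,4), (1,5), (2,5), (3,5)

α = atan 0.7 = 34.99°;  2α = 69.98°
n_0 = (+0.9589, -0.2838)
n_1 = (+0.7533, +0.6577)
n_2 = (-0.1272, +0.9919)
n_3 = (-0.7246, +0.6891)
n_4 = (-0.9862, +0.1654)
n_5 = (-0.3686, -0.9296)
  (0,1): δ = 122.39°  ·
  (0,2): δ = 66.21°  ✓
  (0,3): δ = 27.07°  ✓
  (0,4): δ = 6.97°  ✓
  (0,5): δ = 84.86°  ·
  (1,2): δ = 123.82°  ·
  (1,3): δ = 84.68°  ·
  (1,4): δ = 50.64°  ✓
  (1,5): δ = 27.25°  ✓
  (2,3): δ = 140.87°  ·
  (2,4): δ = 106.83°  ·
  (2,5): δ = 28.94°  ✓
  (3,4): δ = 145.96°  ·
  (3,5): δ = 68.07°  ✓
  (4,5): δ = 102.11°  ·
antipodal pairs: 7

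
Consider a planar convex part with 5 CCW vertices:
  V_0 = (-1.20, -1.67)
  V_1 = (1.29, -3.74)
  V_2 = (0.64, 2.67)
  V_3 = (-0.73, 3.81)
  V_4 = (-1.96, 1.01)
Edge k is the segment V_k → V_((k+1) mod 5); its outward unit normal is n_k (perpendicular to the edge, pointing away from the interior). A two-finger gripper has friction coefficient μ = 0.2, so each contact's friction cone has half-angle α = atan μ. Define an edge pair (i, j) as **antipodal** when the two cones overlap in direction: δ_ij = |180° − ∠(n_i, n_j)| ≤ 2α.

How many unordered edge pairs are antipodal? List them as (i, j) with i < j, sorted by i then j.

count = 2; pairs: (0,2), (1,4)

α = atan 0.2 = 11.31°;  2α = 22.62°
n_0 = (-0.6393, -0.7690)
n_1 = (+0.9949, +0.1009)
n_2 = (+0.6396, +0.7687)
n_3 = (-0.9156, +0.4022)
n_4 = (-0.9621, -0.2728)
  (0,1): δ = 44.47°  ·
  (0,2): δ = 0.03°  ✓
  (0,3): δ = 106.02°  ·
  (0,4): δ = 145.57°  ·
  (1,2): δ = 135.55°  ·
  (1,3): δ = 29.51°  ·
  (1,4): δ = 10.04°  ✓
  (2,3): δ = 73.95°  ·
  (2,4): δ = 34.40°  ·
  (3,4): δ = 140.45°  ·
antipodal pairs: 2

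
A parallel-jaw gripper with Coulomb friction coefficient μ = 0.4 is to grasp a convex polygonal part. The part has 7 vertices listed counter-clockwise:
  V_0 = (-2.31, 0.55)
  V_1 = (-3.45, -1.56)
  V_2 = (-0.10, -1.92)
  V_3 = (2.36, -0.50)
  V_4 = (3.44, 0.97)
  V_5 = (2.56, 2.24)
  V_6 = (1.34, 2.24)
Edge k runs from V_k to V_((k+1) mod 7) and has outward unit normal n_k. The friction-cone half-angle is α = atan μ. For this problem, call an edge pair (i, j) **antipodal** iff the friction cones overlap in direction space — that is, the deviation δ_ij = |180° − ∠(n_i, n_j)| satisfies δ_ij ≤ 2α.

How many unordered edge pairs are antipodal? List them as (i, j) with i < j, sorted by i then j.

α = atan 0.4 = 21.80°;  2α = 43.60°
n_0 = (-0.8798, +0.4753)
n_1 = (-0.1068, -0.9943)
n_2 = (+0.4999, -0.8661)
n_3 = (+0.8059, -0.5921)
n_4 = (+0.8220, +0.5695)
n_5 = (+0.0000, +1.0000)
n_6 = (-0.4202, +0.9074)
  (0,1): δ = 67.75°  ·
  (0,2): δ = 31.62°  ✓
  (0,3): δ = 7.92°  ✓
  (0,4): δ = 63.10°  ·
  (0,5): δ = 118.38°  ·
  (0,6): δ = 143.23°  ·
  (1,2): δ = 143.87°  ·
  (1,3): δ = 120.17°  ·
  (1,4): δ = 49.15°  ·
  (1,5): δ = 6.13°  ✓
  (1,6): δ = 30.98°  ✓
  (2,3): δ = 156.30°  ·
  (2,4): δ = 85.28°  ·
  (2,5): δ = 30.00°  ✓
  (2,6): δ = 5.15°  ✓
  (3,4): δ = 108.98°  ·
  (3,5): δ = 53.70°  ·
  (3,6): δ = 28.85°  ✓
  (4,5): δ = 124.72°  ·
  (4,6): δ = 99.87°  ·
  (5,6): δ = 155.16°  ·
antipodal pairs: 7

count = 7; pairs: (0,2), (0,3), (1,5), (1,6), (2,5), (2,6), (3,6)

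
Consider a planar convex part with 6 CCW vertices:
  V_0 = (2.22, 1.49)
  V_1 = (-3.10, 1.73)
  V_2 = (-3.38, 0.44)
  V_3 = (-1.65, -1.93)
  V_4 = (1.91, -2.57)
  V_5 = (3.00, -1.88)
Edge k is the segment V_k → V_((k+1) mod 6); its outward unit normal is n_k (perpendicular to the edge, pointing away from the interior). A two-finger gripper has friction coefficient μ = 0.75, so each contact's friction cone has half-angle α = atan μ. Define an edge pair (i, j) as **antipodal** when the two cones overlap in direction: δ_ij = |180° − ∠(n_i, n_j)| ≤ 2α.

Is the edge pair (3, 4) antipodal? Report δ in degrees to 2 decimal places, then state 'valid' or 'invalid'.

δ = 137.47°, invalid

α = atan 0.75 = 36.87°;  2α = 73.74°
edge 3: e_3 = (+3.56, -0.64);  n_3 = (-0.1769, -0.9842)
edge 4: e_4 = (+1.09, +0.69);  n_4 = (+0.5349, -0.8449)
∠(n_3, n_4) = 42.53°
δ = |180° − 42.53°| = 137.47°
137.47° > 2α = 73.74°  →  invalid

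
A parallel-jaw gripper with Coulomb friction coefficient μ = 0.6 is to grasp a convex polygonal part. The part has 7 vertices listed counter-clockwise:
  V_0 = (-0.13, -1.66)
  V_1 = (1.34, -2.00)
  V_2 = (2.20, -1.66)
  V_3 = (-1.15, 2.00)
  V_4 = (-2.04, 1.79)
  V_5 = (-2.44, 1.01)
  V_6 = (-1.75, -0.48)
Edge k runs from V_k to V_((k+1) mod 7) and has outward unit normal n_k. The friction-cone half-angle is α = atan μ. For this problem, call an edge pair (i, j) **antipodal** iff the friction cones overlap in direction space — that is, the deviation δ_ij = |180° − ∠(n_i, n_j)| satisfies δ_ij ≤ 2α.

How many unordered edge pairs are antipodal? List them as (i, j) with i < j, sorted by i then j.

α = atan 0.6 = 30.96°;  2α = 61.93°
n_0 = (-0.2253, -0.9743)
n_1 = (+0.3677, -0.9300)
n_2 = (+0.7377, +0.6752)
n_3 = (-0.2296, +0.9733)
n_4 = (-0.8898, +0.4563)
n_5 = (-0.9074, -0.4202)
n_6 = (-0.5888, -0.8083)
  (0,1): δ = 145.41°  ·
  (0,2): δ = 34.51°  ✓
  (0,3): δ = 26.30°  ✓
  (0,4): δ = 75.87°  ·
  (0,5): δ = 127.87°  ·
  (0,6): δ = 156.95°  ·
  (1,2): δ = 69.10°  ·
  (1,3): δ = 8.29°  ✓
  (1,4): δ = 41.28°  ✓
  (1,5): δ = 93.28°  ·
  (1,6): δ = 122.36°  ·
  (2,3): δ = 119.19°  ·
  (2,4): δ = 69.62°  ·
  (2,5): δ = 17.62°  ✓
  (2,6): δ = 11.46°  ✓
  (3,4): δ = 130.43°  ·
  (3,5): δ = 78.43°  ·
  (3,6): δ = 49.35°  ✓
  (4,5): δ = 128.00°  ·
  (4,6): δ = 98.92°  ·
  (5,6): δ = 150.92°  ·
antipodal pairs: 7

count = 7; pairs: (0,2), (0,3), (1,3), (1,4), (2,5), (2,6), (3,6)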